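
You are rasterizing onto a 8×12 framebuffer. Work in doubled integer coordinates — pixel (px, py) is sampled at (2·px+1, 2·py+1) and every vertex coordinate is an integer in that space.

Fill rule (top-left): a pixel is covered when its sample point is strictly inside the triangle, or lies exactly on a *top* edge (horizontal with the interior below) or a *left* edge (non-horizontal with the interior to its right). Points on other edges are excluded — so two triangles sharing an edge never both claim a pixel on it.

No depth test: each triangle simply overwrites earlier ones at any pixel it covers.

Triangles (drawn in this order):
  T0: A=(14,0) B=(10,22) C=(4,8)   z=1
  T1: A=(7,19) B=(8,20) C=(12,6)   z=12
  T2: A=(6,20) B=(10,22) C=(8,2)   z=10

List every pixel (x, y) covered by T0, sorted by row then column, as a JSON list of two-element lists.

T0:
  2·area = 188
  edge (14, 0)→(10, 22): d=(-4,22) right/bottom  bias=-1
  edge (10, 22)→(4, 8): d=(-6,-14) top-left  bias=+0
  edge (4, 8)→(14, 0): d=(10,-8) top-left  bias=+0
    (0,0)@(1, 1): e=[282,0,-94] → .  [on edge]
    (6,0)@(13, 1): e=[18,168,2] → X
    (7,0)@(15, 1): e=[-26,196,18] → .
    (5,1)@(11, 3): e=[54,128,6] → X
    (7,1)@(15, 3): e=[-34,184,38] → .
    (4,2)@(9, 5): e=[90,88,10] → X
    (7,2)@(15, 5): e=[-42,172,58] → .
    (3,3)@(7, 7): e=[126,48,14] → X
    (6,3)@(13, 7): e=[-6,132,62] → .
    (2,4)@(5, 9): e=[162,8,18] → X
    (6,4)@(13, 9): e=[-14,120,82] → .
    (2,5)@(5, 11): e=[154,-4,38] → .
    (3,7)@(7, 15): e=[94,0,94] → X  [on edge]
  covered (24 px):
    . . . . . . X .
    . . . . . X X .
    . . . . X X X .
    . . . X X X . .
    . . X X X X . .
    . . . X X X . .
    . . . X X X . .
    . . . X X X . .
    . . . . X . . .
    . . . . X . . .
    . . . . . . . .
    . . . . . . . .
T1:
  2·area = 18  (B↔C swapped to make it positive)
  edge (7, 19)→(12, 6): d=(5,-13) top-left  bias=+0
  edge (12, 6)→(8, 20): d=(-4,14) right/bottom  bias=-1
  edge (8, 20)→(7, 19): d=(-1,-1) top-left  bias=+0
    (5,4)@(11, 9): e=[2,2,14] → X
    (6,4)@(13, 9): e=[28,-26,16] → .
    (5,5)@(11, 11): e=[12,-6,12] → .
    (0,6)@(1, 13): e=[-108,126,0] → .  [on edge]
    (1,7)@(3, 15): e=[-72,90,0] → .  [on edge]
    (4,7)@(9, 15): e=[6,6,6] → X
    (5,7)@(11, 15): e=[32,-22,8] → .
    (2,8)@(5, 17): e=[-36,54,0] → .  [on edge]
    (4,8)@(9, 17): e=[16,-2,4] → .
    (3,9)@(7, 19): e=[0,18,0] → X  [on edge]
    (4,9)@(9, 19): e=[26,-10,2] → .
    (3,10)@(7, 21): e=[10,10,-2] → .
    (4,10)@(9, 21): e=[36,-18,0] → .  [on edge]
    (5,11)@(11, 23): e=[72,-54,0] → .  [on edge]
  covered (3 px):
    . . . . . . . .
    . . . . . . . .
    . . . . . . . .
    . . . . . . . .
    . . . . . X . .
    . . . . . . . .
    . . . . . . . .
    . . . . X . . .
    . . . . . . . .
    . . . X . . . .
    . . . . . . . .
    . . . . . . . .
T2:
  2·area = 76  (B↔C swapped to make it positive)
  edge (6, 20)→(8, 2): d=(2,-18) top-left  bias=+0
  edge (8, 2)→(10, 22): d=(2,20) right/bottom  bias=-1
  edge (10, 22)→(6, 20): d=(-4,-2) top-left  bias=+0
    (3,5)@(7, 11): e=[0,38,38] → X  [on edge]
    (4,5)@(9, 11): e=[36,-2,42] → .
    (3,6)@(7, 13): e=[4,42,30] → X
    (4,6)@(9, 13): e=[40,2,34] → X
    (5,6)@(11, 13): e=[76,-38,38] → .
    (3,7)@(7, 15): e=[8,46,22] → X
    (5,7)@(11, 15): e=[80,-34,30] → .
    (3,8)@(7, 17): e=[12,50,14] → X
    (5,8)@(11, 17): e=[84,-30,22] → .
    (3,9)@(7, 19): e=[16,54,6] → X
    (5,9)@(11, 19): e=[88,-26,14] → .
    (3,10)@(7, 21): e=[20,58,-2] → .
  covered (10 px):
    . . . . . . . .
    . . . . . . . .
    . . . . . . . .
    . . . . . . . .
    . . . . . . . .
    . . . X . . . .
    . . . X X . . .
    . . . X X . . .
    . . . X X . . .
    . . . X X . . .
    . . . . X . . .
    . . . . . . . .

Final: [[6,0],[5,1],[6,1],[4,2],[5,2],[6,2],[3,3],[4,3],[5,3],[2,4],[3,4],[4,4],[5,4],[3,5],[4,5],[5,5],[3,6],[4,6],[5,6],[3,7],[4,7],[5,7],[4,8],[4,9]]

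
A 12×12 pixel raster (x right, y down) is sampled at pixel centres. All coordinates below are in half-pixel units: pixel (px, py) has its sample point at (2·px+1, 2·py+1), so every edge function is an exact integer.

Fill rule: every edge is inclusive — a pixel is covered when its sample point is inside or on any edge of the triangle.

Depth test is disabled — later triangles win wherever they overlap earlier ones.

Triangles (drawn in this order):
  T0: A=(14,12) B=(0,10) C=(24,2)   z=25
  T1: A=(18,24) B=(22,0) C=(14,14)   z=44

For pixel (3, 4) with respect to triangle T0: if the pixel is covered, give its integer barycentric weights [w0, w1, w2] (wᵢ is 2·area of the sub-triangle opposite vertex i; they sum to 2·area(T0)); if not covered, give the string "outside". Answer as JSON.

T0:
  2·area = 160
  edge (14, 12)→(0, 10): d=(-14,-2) inclusive
  edge (0, 10)→(24, 2): d=(24,-8) inclusive
  edge (24, 2)→(14, 12): d=(-10,10) inclusive
    (10,1)@(21, 3): e=[140,0,20] → █  [on edge]
    (11,1)@(23, 3): e=[144,16,0] → █  [on edge]
    (7,2)@(15, 5): e=[100,0,60] → █  [on edge]
    (8,2)@(17, 5): e=[104,16,40] → █
    (9,2)@(19, 5): e=[108,32,20] → █
    (10,2)@(21, 5): e=[112,48,0] → █  [on edge]
    (11,2)@(23, 5): e=[116,64,-20] → ·
    (4,3)@(9, 7): e=[60,0,100] → █  [on edge]
    (5,3)@(11, 7): e=[64,16,80] → █
    (6,3)@(13, 7): e=[68,32,60] → █
    (9,3)@(19, 7): e=[80,80,0] → █  [on edge]
    (10,3)@(21, 7): e=[84,96,-20] → ·
    (1,4)@(3, 9): e=[20,0,140] → █  [on edge]
    (8,4)@(17, 9): e=[48,112,0] → █  [on edge]
    (3,5)@(7, 11): e=[0,80,80] → █  [on edge]
    (7,5)@(15, 11): e=[16,144,0] → █  [on edge]
    (6,6)@(13, 13): e=[-16,176,0] → ·  [on edge]
    (10,6)@(21, 13): e=[0,240,-80] → ·  [on edge]
    (5,7)@(11, 15): e=[-48,208,0] → ·  [on edge]
    (4,8)@(9, 17): e=[-80,240,0] → ·  [on edge]
    (3,9)@(7, 19): e=[-112,272,0] → ·  [on edge]
    (2,10)@(5, 21): e=[-144,304,0] → ·  [on edge]
    (1,11)@(3, 23): e=[-176,336,0] → ·  [on edge]
  covered (25 px):
    · · · · · · · · · · · ·
    · · · · · · · · · · █ █
    · · · · · · · █ █ █ █ ·
    · · · · █ █ █ █ █ █ · ·
    · █ █ █ █ █ █ █ █ · · ·
    · · · █ █ █ █ █ · · · ·
    · · · · · · · · · · · ·
    · · · · · · · · · · · ·
    · · · · · · · · · · · ·
    · · · · · · · · · · · ·
    · · · · · · · · · · · ·
    · · · · · · · · · · · ·
T1:
  2·area = 136  (B↔C swapped to make it positive)
  edge (18, 24)→(14, 14): d=(-4,-10) inclusive
  edge (14, 14)→(22, 0): d=(8,-14) inclusive
  edge (22, 0)→(18, 24): d=(-4,24) inclusive
    (10,1)@(21, 3): e=[114,10,12] → █
    (11,1)@(23, 3): e=[134,38,-36] → ·
    (10,2)@(21, 5): e=[106,26,4] → █
    (11,2)@(23, 5): e=[126,54,-44] → ·
    (9,3)@(19, 7): e=[78,14,44] → █
    (10,3)@(21, 7): e=[98,42,-4] → ·
    (8,4)@(17, 9): e=[50,2,84] → █
    (10,4)@(21, 9): e=[90,58,-12] → ·
    (8,5)@(17, 11): e=[42,18,76] → █
    (10,5)@(21, 11): e=[82,74,-20] → ·
    (7,6)@(15, 13): e=[14,6,116] → █
    (10,6)@(21, 13): e=[74,90,-28] → ·
  covered (17 px):
    · · · · · · · · · · · ·
    · · · · · · · · · · █ ·
    · · · · · · · · · · █ ·
    · · · · · · · · · █ · ·
    · · · · · · · · █ █ · ·
    · · · · · · · · █ █ · ·
    · · · · · · · █ █ █ · ·
    · · · · · · · █ █ █ · ·
    · · · · · · · · █ █ · ·
    · · · · · · · · █ · · ·
    · · · · · · · · █ · · ·
    · · · · · · · · · · · ·

Result: [32,100,28]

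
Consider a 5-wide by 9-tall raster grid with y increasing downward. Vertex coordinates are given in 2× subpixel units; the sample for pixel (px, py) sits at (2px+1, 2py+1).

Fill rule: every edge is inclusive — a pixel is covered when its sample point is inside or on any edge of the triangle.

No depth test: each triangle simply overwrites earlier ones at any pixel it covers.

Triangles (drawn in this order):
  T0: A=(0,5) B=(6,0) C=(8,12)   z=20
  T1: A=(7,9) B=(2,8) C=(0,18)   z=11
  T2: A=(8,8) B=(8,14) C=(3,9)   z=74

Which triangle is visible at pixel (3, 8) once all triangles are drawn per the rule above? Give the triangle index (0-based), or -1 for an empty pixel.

T0:
  2·area = 82
  edge (0, 5)→(6, 0): d=(6,-5) inclusive
  edge (6, 0)→(8, 12): d=(2,12) inclusive
  edge (8, 12)→(0, 5): d=(-8,-7) inclusive
    (2,0)@(5, 1): e=[1,14,67] → #
    (3,0)@(7, 1): e=[11,-10,81] → ·
    (1,1)@(3, 3): e=[3,42,37] → #
    (3,1)@(7, 3): e=[23,-6,65] → ·
    (0,2)@(1, 5): e=[5,70,7] → #
    (3,2)@(7, 5): e=[35,-2,49] → ·
    (0,3)@(1, 7): e=[17,74,-9] → ·
    (1,3)@(3, 7): e=[27,50,5] → #
    (3,3)@(7, 7): e=[47,2,33] → #
    (4,3)@(9, 7): e=[57,-22,47] → ·
    (1,4)@(3, 9): e=[39,54,-11] → ·
    (2,4)@(5, 9): e=[49,30,3] → #
  covered (12 px):
    · · # · ·
    · # # · ·
    # # # · ·
    · # # # ·
    · · # # ·
    · · · # ·
    · · · · ·
    · · · · ·
    · · · · ·
T1:
  2·area = 52  (B↔C swapped to make it positive)
  edge (7, 9)→(0, 18): d=(-7,9) inclusive
  edge (0, 18)→(2, 8): d=(2,-10) inclusive
  edge (2, 8)→(7, 9): d=(5,1) inclusive
    (1,1)@(3, 3): e=[78,0,-26] → ·  [on edge]
    (1,4)@(3, 9): e=[36,12,4] → #
    (2,4)@(5, 9): e=[18,32,2] → #
    (3,4)@(7, 9): e=[0,52,0] → #  [on edge]
    (4,4)@(9, 9): e=[-18,72,-2] → ·
    (1,5)@(3, 11): e=[22,16,14] → #
    (3,5)@(7, 11): e=[-14,56,10] → ·
    (0,6)@(1, 13): e=[26,0,26] → #  [on edge]
    (2,6)@(5, 13): e=[-10,40,22] → ·
    (0,7)@(1, 15): e=[12,4,36] → #
    (1,7)@(3, 15): e=[-6,24,34] → ·
    (0,8)@(1, 17): e=[-2,8,46] → ·
  covered (8 px):
    · · · · ·
    · · · · ·
    · · · · ·
    · · · · ·
    · # # # ·
    · # # · ·
    # # · · ·
    # · · · ·
    · · · · ·
T2:
  2·area = 30
  edge (8, 8)→(8, 14): d=(0,6) inclusive
  edge (8, 14)→(3, 9): d=(-5,-5) inclusive
  edge (3, 9)→(8, 8): d=(5,-1) inclusive
    (0,3)@(1, 7): e=[42,0,-12] → ·  [on edge]
    (1,4)@(3, 9): e=[30,0,0] → #  [on edge]
    (2,4)@(5, 9): e=[18,10,2] → #
    (3,4)@(7, 9): e=[6,20,4] → #
    (4,4)@(9, 9): e=[-6,30,6] → ·
    (1,5)@(3, 11): e=[30,-10,10] → ·
    (2,5)@(5, 11): e=[18,0,12] → #  [on edge]
    (4,5)@(9, 11): e=[-6,20,16] → ·
    (2,6)@(5, 13): e=[18,-10,22] → ·
    (3,6)@(7, 13): e=[6,0,24] → #  [on edge]
    (4,6)@(9, 13): e=[-6,10,26] → ·
    (3,7)@(7, 15): e=[6,-10,34] → ·
    (4,7)@(9, 15): e=[-6,0,36] → ·  [on edge]
  covered (6 px):
    · · · · ·
    · · · · ·
    · · · · ·
    · · · · ·
    · # # # ·
    · · # # ·
    · · · # ·
    · · · · ·
    · · · · ·

Z-buffer (winner per pixel, '.' = empty):
  . . 0 . .
  . 0 0 . .
  0 0 0 . .
  . 0 0 0 .
  . 2 2 2 .
  . 1 2 2 .
  1 1 . 2 .
  1 . . . .
  . . . . .

Answer: -1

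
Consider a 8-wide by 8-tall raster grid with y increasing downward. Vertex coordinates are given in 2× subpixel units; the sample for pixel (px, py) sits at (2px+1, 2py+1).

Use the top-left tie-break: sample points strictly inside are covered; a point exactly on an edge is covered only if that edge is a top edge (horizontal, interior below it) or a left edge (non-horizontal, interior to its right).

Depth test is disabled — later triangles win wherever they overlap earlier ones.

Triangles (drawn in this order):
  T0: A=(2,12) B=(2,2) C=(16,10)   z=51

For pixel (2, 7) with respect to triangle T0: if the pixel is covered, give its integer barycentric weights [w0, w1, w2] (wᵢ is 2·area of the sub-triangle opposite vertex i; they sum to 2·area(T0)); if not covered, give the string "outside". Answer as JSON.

T0:
  2·area = 140
  edge (2, 12)→(2, 2): d=(0,-10) top-left  bias=+0
  edge (2, 2)→(16, 10): d=(14,8) right/bottom  bias=-1
  edge (16, 10)→(2, 12): d=(-14,2) right/bottom  bias=-1
    (1,1)@(3, 3): e=[10,6,124] → █
    (2,1)@(5, 3): e=[30,-10,120] → ·
    (1,2)@(3, 5): e=[10,34,96] → █
    (2,2)@(5, 5): e=[30,18,92] → █
    (3,2)@(7, 5): e=[50,2,88] → █
    (4,2)@(9, 5): e=[70,-14,84] → ·
    (1,3)@(3, 7): e=[10,62,68] → █
    (4,3)@(9, 7): e=[70,14,56] → █
    (5,3)@(11, 7): e=[90,-2,52] → ·
    (1,4)@(3, 9): e=[10,90,40] → █
    (5,4)@(11, 9): e=[90,26,24] → █
    (6,4)@(13, 9): e=[110,10,20] → █
    (4,5)@(9, 11): e=[70,70,0] → ·  [on edge]
  covered (17 px):
    · · · · · · · ·
    · █ · · · · · ·
    · █ █ █ · · · ·
    · █ █ █ █ · · ·
    · █ █ █ █ █ █ ·
    · █ █ █ · · · ·
    · · · · · · · ·
    · · · · · · · ·

Result: "outside"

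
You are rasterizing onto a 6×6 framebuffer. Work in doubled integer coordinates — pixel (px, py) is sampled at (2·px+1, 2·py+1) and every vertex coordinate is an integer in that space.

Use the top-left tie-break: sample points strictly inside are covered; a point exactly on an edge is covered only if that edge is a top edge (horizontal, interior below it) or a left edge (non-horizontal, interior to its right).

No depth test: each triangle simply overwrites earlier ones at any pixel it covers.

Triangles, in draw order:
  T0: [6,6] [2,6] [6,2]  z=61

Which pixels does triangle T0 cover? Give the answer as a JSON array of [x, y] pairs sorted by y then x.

T0:
  2·area = 16
  edge (6, 6)→(2, 6): d=(-4,0) right/bottom  bias=-1
  edge (2, 6)→(6, 2): d=(4,-4) top-left  bias=+0
  edge (6, 2)→(6, 6): d=(0,4) right/bottom  bias=-1
    (3,0)@(7, 1): e=[20,0,-4] → ·  [on edge]
    (2,1)@(5, 3): e=[12,0,4] → #  [on edge]
    (3,1)@(7, 3): e=[12,8,-4] → ·
    (1,2)@(3, 5): e=[4,0,12] → #  [on edge]
    (3,2)@(7, 5): e=[4,16,-4] → ·
    (0,3)@(1, 7): e=[-4,0,20] → ·  [on edge]
    (1,3)@(3, 7): e=[-4,8,12] → ·
    (2,3)@(5, 7): e=[-4,16,4] → ·
  covered (3 px):
    · · · · · ·
    · · # · · ·
    · # # · · ·
    · · · · · ·
    · · · · · ·
    · · · · · ·

Answer: [[2,1],[1,2],[2,2]]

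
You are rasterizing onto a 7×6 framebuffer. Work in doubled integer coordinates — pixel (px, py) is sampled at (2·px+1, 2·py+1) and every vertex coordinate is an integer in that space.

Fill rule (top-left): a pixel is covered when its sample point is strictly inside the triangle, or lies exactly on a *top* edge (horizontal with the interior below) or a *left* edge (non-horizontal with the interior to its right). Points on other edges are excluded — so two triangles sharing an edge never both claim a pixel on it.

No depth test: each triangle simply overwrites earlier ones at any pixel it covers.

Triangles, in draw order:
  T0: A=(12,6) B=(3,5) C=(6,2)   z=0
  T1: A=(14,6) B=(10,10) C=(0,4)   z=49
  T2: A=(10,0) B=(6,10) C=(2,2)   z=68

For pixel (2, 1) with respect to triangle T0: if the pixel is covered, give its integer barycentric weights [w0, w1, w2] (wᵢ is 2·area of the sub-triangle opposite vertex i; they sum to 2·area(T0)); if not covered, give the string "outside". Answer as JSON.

T0:
  2·area = 30
  edge (12, 6)→(3, 5): d=(-9,-1) top-left  bias=+0
  edge (3, 5)→(6, 2): d=(3,-3) top-left  bias=+0
  edge (6, 2)→(12, 6): d=(6,4) right/bottom  bias=-1
    (3,0)@(7, 1): e=[40,0,-10] → ·  [on edge]
    (2,1)@(5, 3): e=[20,0,10] → #  [on edge]
    (3,1)@(7, 3): e=[22,6,2] → #
    (4,1)@(9, 3): e=[24,12,-6] → ·
    (1,2)@(3, 5): e=[0,0,30] → #  [on edge]
    (4,2)@(9, 5): e=[6,18,6] → #
    (5,2)@(11, 5): e=[8,24,-2] → ·
    (0,3)@(1, 7): e=[-20,0,50] → ·  [on edge]
    (1,3)@(3, 7): e=[-18,6,42] → ·
    (2,3)@(5, 7): e=[-16,12,34] → ·
    (3,3)@(7, 7): e=[-14,18,26] → ·
    (4,3)@(9, 7): e=[-12,24,18] → ·
  covered (6 px):
    · · · · · · ·
    · · # # · · ·
    · # # # # · ·
    · · · · · · ·
    · · · · · · ·
    · · · · · · ·
T1:
  2·area = 64
  edge (14, 6)→(10, 10): d=(-4,4) right/bottom  bias=-1
  edge (10, 10)→(0, 4): d=(-10,-6) top-left  bias=+0
  edge (0, 4)→(14, 6): d=(14,2) right/bottom  bias=-1
    (1,2)@(3, 5): e=[48,8,8] → #
    (2,2)@(5, 5): e=[40,20,4] → #
    (3,2)@(7, 5): e=[32,32,0] → ·  [on edge]
    (1,3)@(3, 7): e=[40,-12,36] → ·
    (2,3)@(5, 7): e=[32,0,32] → #  [on edge]
    (3,3)@(7, 7): e=[24,12,28] → #
    (4,3)@(9, 7): e=[16,24,24] → #
    (5,3)@(11, 7): e=[8,36,20] → #
    (6,3)@(13, 7): e=[0,48,16] → ·  [on edge]
    (2,4)@(5, 9): e=[24,-20,60] → ·
    (3,4)@(7, 9): e=[16,-8,56] → ·
    (4,4)@(9, 9): e=[8,4,52] → #
    (5,4)@(11, 9): e=[0,16,48] → ·  [on edge]
    (4,5)@(9, 11): e=[0,-16,80] → ·  [on edge]
  covered (7 px):
    · · · · · · ·
    · · · · · · ·
    · # # · · · ·
    · · # # # # ·
    · · · · # · ·
    · · · · · · ·
T2:
  2·area = 72
  edge (10, 0)→(6, 10): d=(-4,10) right/bottom  bias=-1
  edge (6, 10)→(2, 2): d=(-4,-8) top-left  bias=+0
  edge (2, 2)→(10, 0): d=(8,-2) top-left  bias=+0
    (3,0)@(7, 1): e=[26,44,2] → #
    (4,0)@(9, 1): e=[6,60,6] → #
    (5,0)@(11, 1): e=[-14,76,10] → ·
    (1,1)@(3, 3): e=[58,4,10] → #
    (2,1)@(5, 3): e=[38,20,14] → #
    (4,1)@(9, 3): e=[-2,52,22] → ·
    (1,2)@(3, 5): e=[50,-4,26] → ·
    (2,2)@(5, 5): e=[30,12,30] → #
    (4,2)@(9, 5): e=[-10,44,38] → ·
    (2,3)@(5, 7): e=[22,4,46] → #
    (4,3)@(9, 7): e=[-18,36,54] → ·
    (2,4)@(5, 9): e=[14,-4,62] → ·
  covered (9 px):
    · · · # # · ·
    · # # # · · ·
    · · # # · · ·
    · · # # · · ·
    · · · · · · ·
    · · · · · · ·

Final: [0,10,20]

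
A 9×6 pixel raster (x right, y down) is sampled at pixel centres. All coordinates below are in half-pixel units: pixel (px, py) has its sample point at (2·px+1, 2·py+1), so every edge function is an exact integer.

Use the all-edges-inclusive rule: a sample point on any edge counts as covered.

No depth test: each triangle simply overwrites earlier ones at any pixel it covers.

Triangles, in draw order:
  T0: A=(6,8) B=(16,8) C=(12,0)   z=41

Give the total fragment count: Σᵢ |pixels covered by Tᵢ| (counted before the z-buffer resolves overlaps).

T0:
  2·area = 80  (B↔C swapped to make it positive)
  edge (6, 8)→(12, 0): d=(6,-8) inclusive
  edge (12, 0)→(16, 8): d=(4,8) inclusive
  edge (16, 8)→(6, 8): d=(-10,0) inclusive
    (5,1)@(11, 3): e=[10,20,50] → █
    (6,1)@(13, 3): e=[26,4,50] → █
    (7,1)@(15, 3): e=[42,-12,50] → ·
    (4,2)@(9, 5): e=[6,44,30] → █
    (7,2)@(15, 5): e=[54,-4,30] → ·
    (3,3)@(7, 7): e=[2,68,10] → █
    (7,3)@(15, 7): e=[66,4,10] → █
    (8,3)@(17, 7): e=[82,-12,10] → ·
    (3,4)@(7, 9): e=[14,76,-10] → ·
    (4,4)@(9, 9): e=[30,60,-10] → ·
    (5,4)@(11, 9): e=[46,44,-10] → ·
    (6,4)@(13, 9): e=[62,28,-10] → ·
  covered (10 px):
    · · · · · · · · ·
    · · · · · █ █ · ·
    · · · · █ █ █ · ·
    · · · █ █ █ █ █ ·
    · · · · · · · · ·
    · · · · · · · · ·

Result: 10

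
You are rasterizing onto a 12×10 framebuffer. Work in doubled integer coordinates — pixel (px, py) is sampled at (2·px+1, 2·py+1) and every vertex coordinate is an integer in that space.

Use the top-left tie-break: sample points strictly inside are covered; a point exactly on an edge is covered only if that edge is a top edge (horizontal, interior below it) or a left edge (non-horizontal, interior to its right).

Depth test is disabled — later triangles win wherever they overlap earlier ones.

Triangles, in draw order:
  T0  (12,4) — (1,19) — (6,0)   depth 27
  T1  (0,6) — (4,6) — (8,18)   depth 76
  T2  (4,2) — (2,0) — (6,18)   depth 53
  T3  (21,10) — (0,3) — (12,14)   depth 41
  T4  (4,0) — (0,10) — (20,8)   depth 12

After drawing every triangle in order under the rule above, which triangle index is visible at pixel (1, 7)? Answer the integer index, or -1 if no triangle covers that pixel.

T0:
  2·area = 134
  edge (12, 4)→(1, 19): d=(-11,15) right/bottom  bias=-1
  edge (1, 19)→(6, 0): d=(5,-19) top-left  bias=+0
  edge (6, 0)→(12, 4): d=(6,4) right/bottom  bias=-1
    (3,0)@(7, 1): e=[108,24,2] → #
    (4,0)@(9, 1): e=[78,62,-6] → ·
    (3,1)@(7, 3): e=[86,34,14] → #
    (4,1)@(9, 3): e=[56,72,6] → #
    (5,1)@(11, 3): e=[26,110,-2] → ·
    (2,2)@(5, 5): e=[94,6,34] → #
    (5,2)@(11, 5): e=[4,120,10] → #
    (6,2)@(13, 5): e=[-26,158,2] → ·
    (2,3)@(5, 7): e=[72,16,46] → #
    (5,3)@(11, 7): e=[-18,130,22] → ·
    (2,4)@(5, 9): e=[50,26,58] → #
    (4,4)@(9, 9): e=[-10,102,42] → ·
    (0,9)@(1, 19): e=[0,0,134] → ·  [on edge]
  covered (16 px):
    · · · # · · · · · · · ·
    · · · # # · · · · · · ·
    · · # # # # · · · · · ·
    · · # # # · · · · · · ·
    · · # # · · · · · · · ·
    · · # · · · · · · · · ·
    · # # · · · · · · · · ·
    · # · · · · · · · · · ·
    · · · · · · · · · · · ·
    · · · · · · · · · · · ·
T1:
  2·area = 48
  edge (0, 6)→(4, 6): d=(4,0) top-left  bias=+0
  edge (4, 6)→(8, 18): d=(4,12) right/bottom  bias=-1
  edge (8, 18)→(0, 6): d=(-8,-12) top-left  bias=+0
    (1,1)@(3, 3): e=[-12,0,60] → ·  [on edge]
    (0,3)@(1, 7): e=[4,40,4] → #
    (1,3)@(3, 7): e=[4,16,28] → #
    (2,3)@(5, 7): e=[4,-8,52] → ·
    (0,4)@(1, 9): e=[12,48,-12] → ·
    (1,4)@(3, 9): e=[12,24,12] → #
    (2,4)@(5, 9): e=[12,0,36] → ·  [on edge]
    (1,5)@(3, 11): e=[20,32,-4] → ·
    (2,5)@(5, 11): e=[20,8,20] → #
    (3,5)@(7, 11): e=[20,-16,44] → ·
    (2,6)@(5, 13): e=[28,16,4] → #
    (3,6)@(7, 13): e=[28,-8,28] → ·
    (3,7)@(7, 15): e=[36,0,12] → ·  [on edge]
  covered (5 px):
    · · · · · · · · · · · ·
    · · · · · · · · · · · ·
    · · · · · · · · · · · ·
    # # · · · · · · · · · ·
    · # · · · · · · · · · ·
    · · # · · · · · · · · ·
    · · # · · · · · · · · ·
    · · · · · · · · · · · ·
    · · · · · · · · · · · ·
    · · · · · · · · · · · ·
T2:
  2·area = 28  (B↔C swapped to make it positive)
  edge (4, 2)→(6, 18): d=(2,16) right/bottom  bias=-1
  edge (6, 18)→(2, 0): d=(-4,-18) top-left  bias=+0
  edge (2, 0)→(4, 2): d=(2,2) right/bottom  bias=-1
    (1,0)@(3, 1): e=[14,14,0] → ·  [on edge]
    (1,1)@(3, 3): e=[18,6,4] → #
    (2,1)@(5, 3): e=[-14,42,0] → ·  [on edge]
    (1,2)@(3, 5): e=[22,-2,8] → ·
    (3,2)@(7, 5): e=[-42,70,0] → ·  [on edge]
    (4,3)@(9, 7): e=[-70,98,0] → ·  [on edge]
    (5,4)@(11, 9): e=[-98,126,0] → ·  [on edge]
    (2,5)@(5, 11): e=[2,10,16] → #
    (3,5)@(7, 11): e=[-30,46,12] → ·
    (6,5)@(13, 11): e=[-126,154,0] → ·  [on edge]
    (2,6)@(5, 13): e=[6,2,20] → #
    (3,6)@(7, 13): e=[-26,38,16] → ·
    (7,6)@(15, 13): e=[-154,182,0] → ·  [on edge]
    (8,7)@(17, 15): e=[-182,210,0] → ·  [on edge]
    (9,8)@(19, 17): e=[-210,238,0] → ·  [on edge]
    (10,9)@(21, 19): e=[-238,266,0] → ·  [on edge]
  covered (3 px):
    · · · · · · · · · · · ·
    · # · · · · · · · · · ·
    · · · · · · · · · · · ·
    · · · · · · · · · · · ·
    · · · · · · · · · · · ·
    · · # · · · · · · · · ·
    · · # · · · · · · · · ·
    · · · · · · · · · · · ·
    · · · · · · · · · · · ·
    · · · · · · · · · · · ·
T3:
  2·area = 147  (B↔C swapped to make it positive)
  edge (21, 10)→(12, 14): d=(-9,4) right/bottom  bias=-1
  edge (12, 14)→(0, 3): d=(-12,-11) top-left  bias=+0
  edge (0, 3)→(21, 10): d=(21,7) right/bottom  bias=-1
    (1,2)@(3, 5): e=[117,9,21] → #
    (2,2)@(5, 5): e=[109,31,7] → #
    (3,2)@(7, 5): e=[101,53,-7] → ·
    (1,3)@(3, 7): e=[99,-15,63] → ·
    (2,3)@(5, 7): e=[91,7,49] → #
    (3,3)@(7, 7): e=[83,29,35] → #
    (4,3)@(9, 7): e=[75,51,21] → #
    (5,3)@(11, 7): e=[67,73,7] → #
    (6,3)@(13, 7): e=[59,95,-7] → ·
    (2,4)@(5, 9): e=[73,-17,91] → ·
    (3,4)@(7, 9): e=[65,5,77] → #
    (6,4)@(13, 9): e=[41,71,35] → #
  covered (19 px):
    · · · · · · · · · · · ·
    · · · · · · · · · · · ·
    · # # · · · · · · · · ·
    · · # # # # · · · · · ·
    · · · # # # # # # · · ·
    · · · · # # # # # · · ·
    · · · · · # # · · · · ·
    · · · · · · · · · · · ·
    · · · · · · · · · · · ·
    · · · · · · · · · · · ·
T4:
  2·area = 192  (B↔C swapped to make it positive)
  edge (4, 0)→(20, 8): d=(16,8) right/bottom  bias=-1
  edge (20, 8)→(0, 10): d=(-20,2) right/bottom  bias=-1
  edge (0, 10)→(4, 0): d=(4,-10) top-left  bias=+0
    (2,0)@(5, 1): e=[8,170,14] → #
    (3,0)@(7, 1): e=[-8,166,34] → ·
    (1,1)@(3, 3): e=[56,134,2] → #
    (3,1)@(7, 3): e=[24,126,42] → #
    (4,1)@(9, 3): e=[8,122,62] → #
    (5,1)@(11, 3): e=[-8,118,82] → ·
    (1,2)@(3, 5): e=[88,94,10] → #
    (5,2)@(11, 5): e=[24,78,90] → #
    (6,2)@(13, 5): e=[8,74,110] → #
    (7,2)@(15, 5): e=[-8,70,130] → ·
    (1,3)@(3, 7): e=[120,54,18] → #
    (7,3)@(15, 7): e=[24,30,138] → #
  covered (24 px):
    · · # · · · · · · · · ·
    · # # # # · · · · · · ·
    · # # # # # # · · · · ·
    · # # # # # # # # · · ·
    # # # # # · · · · · · ·
    · · · · · · · · · · · ·
    · · · · · · · · · · · ·
    · · · · · · · · · · · ·
    · · · · · · · · · · · ·
    · · · · · · · · · · · ·

Z-buffer (winner per pixel, '.' = empty):
  . . 4 0 . . . . . . . .
  . 4 4 4 4 . . . . . . .
  . 4 4 4 4 4 4 . . . . .
  1 4 4 4 4 4 4 4 4 . . .
  4 4 4 4 4 3 3 3 3 . . .
  . . 2 . 3 3 3 3 3 . . .
  . 0 2 . . 3 3 . . . . .
  . 0 . . . . . . . . . .
  . . . . . . . . . . . .
  . . . . . . . . . . . .

Final: 0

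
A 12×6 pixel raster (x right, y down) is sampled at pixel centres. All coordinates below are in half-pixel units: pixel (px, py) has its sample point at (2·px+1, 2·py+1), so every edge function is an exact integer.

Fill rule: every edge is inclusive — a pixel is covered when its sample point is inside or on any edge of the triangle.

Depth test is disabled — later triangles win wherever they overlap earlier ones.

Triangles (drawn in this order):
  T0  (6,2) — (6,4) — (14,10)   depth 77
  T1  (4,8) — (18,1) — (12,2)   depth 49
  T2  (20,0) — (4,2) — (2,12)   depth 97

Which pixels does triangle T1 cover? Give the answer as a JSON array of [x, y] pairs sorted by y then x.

T0:
  2·area = 16  (B↔C swapped to make it positive)
  edge (6, 2)→(14, 10): d=(8,8) inclusive
  edge (14, 10)→(6, 4): d=(-8,-6) inclusive
  edge (6, 4)→(6, 2): d=(0,-2) inclusive
    (2,0)@(5, 1): e=[0,18,-2] → ·  [on edge]
    (3,1)@(7, 3): e=[0,14,2] → #  [on edge]
    (4,1)@(9, 3): e=[-16,26,6] → ·
    (3,2)@(7, 5): e=[16,-2,2] → ·
    (4,2)@(9, 5): e=[0,10,6] → #  [on edge]
    (5,2)@(11, 5): e=[-16,22,10] → ·
    (4,3)@(9, 7): e=[16,-6,6] → ·
    (5,3)@(11, 7): e=[0,6,10] → #  [on edge]
    (6,3)@(13, 7): e=[-16,18,14] → ·
    (5,4)@(11, 9): e=[16,-10,10] → ·
    (6,4)@(13, 9): e=[0,2,14] → #  [on edge]
    (7,4)@(15, 9): e=[-16,14,18] → ·
    (7,5)@(15, 11): e=[0,-2,18] → ·  [on edge]
  covered (4 px):
    · · · · · · · · · · · ·
    · · · # · · · · · · · ·
    · · · · # · · · · · · ·
    · · · · · # · · · · · ·
    · · · · · · # · · · · ·
    · · · · · · · · · · · ·
T1:
  2·area = 28  (B↔C swapped to make it positive)
  edge (4, 8)→(12, 2): d=(8,-6) inclusive
  edge (12, 2)→(18, 1): d=(6,-1) inclusive
  edge (18, 1)→(4, 8): d=(-14,7) inclusive
    (5,1)@(11, 3): e=[2,5,21] → #
    (6,1)@(13, 3): e=[14,7,7] → #
    (7,1)@(15, 3): e=[26,9,-7] → ·
    (4,2)@(9, 5): e=[6,15,7] → #
    (5,2)@(11, 5): e=[18,17,-7] → ·
    (6,2)@(13, 5): e=[30,19,-21] → ·
    (4,3)@(9, 7): e=[22,27,-21] → ·
  covered (3 px):
    · · · · · · · · · · · ·
    · · · · · # # · · · · ·
    · · · · # · · · · · · ·
    · · · · · · · · · · · ·
    · · · · · · · · · · · ·
    · · · · · · · · · · · ·
T2:
  2·area = 156  (B↔C swapped to make it positive)
  edge (20, 0)→(2, 12): d=(-18,12) inclusive
  edge (2, 12)→(4, 2): d=(2,-10) inclusive
  edge (4, 2)→(20, 0): d=(16,-2) inclusive
    (6,0)@(13, 1): e=[66,88,2] → #
    (7,0)@(15, 1): e=[42,108,6] → #
    (8,0)@(17, 1): e=[18,128,10] → #
    (9,0)@(19, 1): e=[-6,148,14] → ·
    (2,1)@(5, 3): e=[126,12,18] → #
    (3,1)@(7, 3): e=[102,32,22] → #
    (4,1)@(9, 3): e=[78,52,26] → #
    (5,1)@(11, 3): e=[54,72,30] → #
    (8,1)@(17, 3): e=[-18,132,42] → ·
    (2,2)@(5, 5): e=[90,16,50] → #
    (6,2)@(13, 5): e=[-6,96,66] → ·
    (7,2)@(15, 5): e=[-30,116,70] → ·
    (1,3)@(3, 7): e=[78,0,78] → #  [on edge]
  covered (20 px):
    · · · · · · # # # · · ·
    · · # # # # # # · · · ·
    · · # # # # · · · · · ·
    · # # # # · · · · · · ·
    · # # · · · · · · · · ·
    · # · · · · · · · · · ·

Answer: [[5,1],[6,1],[4,2]]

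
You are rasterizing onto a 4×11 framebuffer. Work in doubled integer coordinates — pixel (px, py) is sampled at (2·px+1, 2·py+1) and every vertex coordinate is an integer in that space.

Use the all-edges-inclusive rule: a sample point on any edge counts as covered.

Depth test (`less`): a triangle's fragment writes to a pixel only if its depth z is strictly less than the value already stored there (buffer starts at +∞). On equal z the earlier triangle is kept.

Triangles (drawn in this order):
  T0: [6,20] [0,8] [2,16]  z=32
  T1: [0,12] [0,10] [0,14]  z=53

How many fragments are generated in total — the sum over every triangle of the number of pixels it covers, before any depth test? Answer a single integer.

T0:
  2·area = 24  (B↔C swapped to make it positive)
  edge (6, 20)→(2, 16): d=(-4,-4) inclusive
  edge (2, 16)→(0, 8): d=(-2,-8) inclusive
  edge (0, 8)→(6, 20): d=(6,12) inclusive
    (0,5)@(1, 11): e=[16,2,6] → █
    (1,5)@(3, 11): e=[24,18,-18] → ·
    (0,6)@(1, 13): e=[8,-2,18] → ·
    (0,7)@(1, 15): e=[0,-6,30] → ·  [on edge]
    (1,7)@(3, 15): e=[8,10,6] → █
    (2,7)@(5, 15): e=[16,26,-18] → ·
    (1,8)@(3, 17): e=[0,6,18] → █  [on edge]
    (2,8)@(5, 17): e=[8,22,-6] → ·
    (1,9)@(3, 19): e=[-8,2,30] → ·
    (2,9)@(5, 19): e=[0,18,6] → █  [on edge]
    (3,9)@(7, 19): e=[8,34,-18] → ·
    (2,10)@(5, 21): e=[-8,14,18] → ·
    (3,10)@(7, 21): e=[0,30,-6] → ·  [on edge]
  covered (4 px):
    · · · ·
    · · · ·
    · · · ·
    · · · ·
    · · · ·
    █ · · ·
    · · · ·
    · █ · ·
    · █ · ·
    · · █ ·
    · · · ·
T1:
  degenerate (2·area = 0) — covers nothing

Answer: 4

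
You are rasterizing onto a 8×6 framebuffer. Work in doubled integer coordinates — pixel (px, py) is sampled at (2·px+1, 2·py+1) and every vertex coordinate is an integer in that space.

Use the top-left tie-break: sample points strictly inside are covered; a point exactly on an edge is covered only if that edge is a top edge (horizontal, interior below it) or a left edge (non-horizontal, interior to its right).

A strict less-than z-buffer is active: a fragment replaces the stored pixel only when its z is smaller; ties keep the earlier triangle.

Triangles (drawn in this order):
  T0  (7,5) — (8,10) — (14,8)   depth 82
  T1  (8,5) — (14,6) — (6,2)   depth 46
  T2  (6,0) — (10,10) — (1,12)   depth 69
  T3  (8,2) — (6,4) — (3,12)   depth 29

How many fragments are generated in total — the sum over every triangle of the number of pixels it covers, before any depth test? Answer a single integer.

T0:
  2·area = 32  (B↔C swapped to make it positive)
  edge (7, 5)→(14, 8): d=(7,3) right/bottom  bias=-1
  edge (14, 8)→(8, 10): d=(-6,2) right/bottom  bias=-1
  edge (8, 10)→(7, 5): d=(-1,-5) top-left  bias=+0
    (3,2)@(7, 5): e=[0,32,0] → ·  [on edge]
    (4,3)@(9, 7): e=[8,16,8] → █
    (5,3)@(11, 7): e=[2,12,18] → █
    (6,3)@(13, 7): e=[-4,8,28] → ·
    (4,4)@(9, 9): e=[22,4,6] → █
    (5,4)@(11, 9): e=[16,0,16] → ·  [on edge]
    (2,5)@(5, 11): e=[48,0,-16] → ·  [on edge]
    (4,5)@(9, 11): e=[36,-8,4] → ·
  covered (3 px):
    · · · · · · · ·
    · · · · · · · ·
    · · · · · · · ·
    · · · · █ █ · ·
    · · · · █ · · ·
    · · · · · · · ·
T1:
  2·area = 16  (B↔C swapped to make it positive)
  edge (8, 5)→(6, 2): d=(-2,-3) top-left  bias=+0
  edge (6, 2)→(14, 6): d=(8,4) right/bottom  bias=-1
  edge (14, 6)→(8, 5): d=(-6,-1) top-left  bias=+0
    (3,1)@(7, 3): e=[1,4,11] → █
    (4,1)@(9, 3): e=[7,-4,13] → ·
    (3,2)@(7, 5): e=[-3,20,-1] → ·
    (4,2)@(9, 5): e=[3,12,1] → █
    (5,2)@(11, 5): e=[9,4,3] → █
    (6,2)@(13, 5): e=[15,-4,5] → ·
    (4,3)@(9, 7): e=[-1,28,-11] → ·
    (5,3)@(11, 7): e=[5,20,-9] → ·
  covered (3 px):
    · · · · · · · ·
    · · · █ · · · ·
    · · · · █ █ · ·
    · · · · · · · ·
    · · · · · · · ·
    · · · · · · · ·
T2:
  2·area = 98
  edge (6, 0)→(10, 10): d=(4,10) right/bottom  bias=-1
  edge (10, 10)→(1, 12): d=(-9,2) right/bottom  bias=-1
  edge (1, 12)→(6, 0): d=(5,-12) top-left  bias=+0
    (2,1)@(5, 3): e=[22,73,3] → █
    (3,1)@(7, 3): e=[2,69,27] → █
    (4,1)@(9, 3): e=[-18,65,51] → ·
    (2,2)@(5, 5): e=[30,55,13] → █
    (4,2)@(9, 5): e=[-10,47,61] → ·
    (2,3)@(5, 7): e=[38,37,23] → █
    (4,3)@(9, 7): e=[-2,29,71] → ·
    (1,4)@(3, 9): e=[66,23,9] → █
    (4,4)@(9, 9): e=[6,11,81] → █
    (5,4)@(11, 9): e=[-14,7,105] → ·
    (1,5)@(3, 11): e=[74,5,19] → █
    (3,5)@(7, 11): e=[34,-3,67] → ·
  covered (12 px):
    · · · · · · · ·
    · · █ █ · · · ·
    · · █ █ · · · ·
    · · █ █ · · · ·
    · █ █ █ █ · · ·
    · █ █ · · · · ·
T3:
  2·area = 10  (B↔C swapped to make it positive)
  edge (8, 2)→(3, 12): d=(-5,10) right/bottom  bias=-1
  edge (3, 12)→(6, 4): d=(3,-8) top-left  bias=+0
  edge (6, 4)→(8, 2): d=(2,-2) top-left  bias=+0
    (4,0)@(9, 1): e=[-5,15,0] → ·  [on edge]
    (3,1)@(7, 3): e=[5,5,0] → █  [on edge]
    (4,1)@(9, 3): e=[-15,21,4] → ·
    (2,2)@(5, 5): e=[15,-5,0] → ·  [on edge]
    (3,2)@(7, 5): e=[-5,11,4] → ·
    (1,3)@(3, 7): e=[25,-15,0] → ·  [on edge]
    (2,3)@(5, 7): e=[5,1,4] → █
    (3,3)@(7, 7): e=[-15,17,8] → ·
    (0,4)@(1, 9): e=[35,-25,0] → ·  [on edge]
    (2,4)@(5, 9): e=[-5,7,8] → ·
  covered (2 px):
    · · · · · · · ·
    · · · █ · · · ·
    · · · · · · · ·
    · · █ · · · · ·
    · · · · · · · ·
    · · · · · · · ·

Final: 20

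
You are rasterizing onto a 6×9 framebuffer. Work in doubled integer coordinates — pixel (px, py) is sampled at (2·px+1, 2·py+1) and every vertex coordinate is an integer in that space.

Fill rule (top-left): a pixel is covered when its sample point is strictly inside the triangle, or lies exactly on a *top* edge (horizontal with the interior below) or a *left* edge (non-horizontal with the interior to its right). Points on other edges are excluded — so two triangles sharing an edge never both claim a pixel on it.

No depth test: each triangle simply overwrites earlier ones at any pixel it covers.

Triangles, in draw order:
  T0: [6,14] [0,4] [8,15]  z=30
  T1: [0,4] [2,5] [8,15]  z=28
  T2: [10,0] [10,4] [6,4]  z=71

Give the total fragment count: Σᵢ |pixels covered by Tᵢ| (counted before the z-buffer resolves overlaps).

T0:
  2·area = 14
  edge (6, 14)→(0, 4): d=(-6,-10) top-left  bias=+0
  edge (0, 4)→(8, 15): d=(8,11) right/bottom  bias=-1
  edge (8, 15)→(6, 14): d=(-2,-1) top-left  bias=+0
    (1,4)@(3, 9): e=[0,7,7] → █  [on edge]
    (2,4)@(5, 9): e=[20,-15,9] → ·
    (1,5)@(3, 11): e=[-12,23,3] → ·
    (2,5)@(5, 11): e=[8,1,5] → █
    (3,5)@(7, 11): e=[28,-21,7] → ·
    (2,6)@(5, 13): e=[-4,17,1] → ·
  covered (2 px):
    · · · · · ·
    · · · · · ·
    · · · · · ·
    · · · · · ·
    · █ · · · ·
    · · █ · · ·
    · · · · · ·
    · · · · · ·
    · · · · · ·
T1:
  2·area = 14
  edge (0, 4)→(2, 5): d=(2,1) right/bottom  bias=-1
  edge (2, 5)→(8, 15): d=(6,10) right/bottom  bias=-1
  edge (8, 15)→(0, 4): d=(-8,-11) top-left  bias=+0
    (0,2)@(1, 5): e=[1,10,3] → █
    (1,2)@(3, 5): e=[-1,-10,25] → ·
    (0,3)@(1, 7): e=[5,22,-13] → ·
    (1,3)@(3, 7): e=[3,2,9] → █
    (2,3)@(5, 7): e=[1,-18,31] → ·
    (1,4)@(3, 9): e=[7,14,-7] → ·
  covered (2 px):
    · · · · · ·
    · · · · · ·
    █ · · · · ·
    · █ · · · ·
    · · · · · ·
    · · · · · ·
    · · · · · ·
    · · · · · ·
    · · · · · ·
T2:
  2·area = 16
  edge (10, 0)→(10, 4): d=(0,4) right/bottom  bias=-1
  edge (10, 4)→(6, 4): d=(-4,0) right/bottom  bias=-1
  edge (6, 4)→(10, 0): d=(4,-4) top-left  bias=+0
    (4,0)@(9, 1): e=[4,12,0] → █  [on edge]
    (5,0)@(11, 1): e=[-4,12,8] → ·
    (3,1)@(7, 3): e=[12,4,0] → █  [on edge]
    (5,1)@(11, 3): e=[-4,4,16] → ·
    (2,2)@(5, 5): e=[20,-4,0] → ·  [on edge]
    (3,2)@(7, 5): e=[12,-4,8] → ·
    (4,2)@(9, 5): e=[4,-4,16] → ·
    (1,3)@(3, 7): e=[28,-12,0] → ·  [on edge]
    (0,4)@(1, 9): e=[36,-20,0] → ·  [on edge]
  covered (3 px):
    · · · · █ ·
    · · · █ █ ·
    · · · · · ·
    · · · · · ·
    · · · · · ·
    · · · · · ·
    · · · · · ·
    · · · · · ·
    · · · · · ·

Answer: 7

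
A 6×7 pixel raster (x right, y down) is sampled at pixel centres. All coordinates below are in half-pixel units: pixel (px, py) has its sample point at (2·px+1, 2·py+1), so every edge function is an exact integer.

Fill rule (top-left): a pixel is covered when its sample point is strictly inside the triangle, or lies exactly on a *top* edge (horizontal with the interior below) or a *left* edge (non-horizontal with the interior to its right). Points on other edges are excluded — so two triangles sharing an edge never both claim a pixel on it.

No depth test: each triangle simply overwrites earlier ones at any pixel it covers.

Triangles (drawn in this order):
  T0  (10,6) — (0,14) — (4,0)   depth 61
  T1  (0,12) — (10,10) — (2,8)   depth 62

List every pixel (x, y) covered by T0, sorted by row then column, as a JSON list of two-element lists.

T0:
  2·area = 108
  edge (10, 6)→(0, 14): d=(-10,8) right/bottom  bias=-1
  edge (0, 14)→(4, 0): d=(4,-14) top-left  bias=+0
  edge (4, 0)→(10, 6): d=(6,6) right/bottom  bias=-1
    (2,0)@(5, 1): e=[90,18,0] → ·  [on edge]
    (2,1)@(5, 3): e=[70,26,12] → #
    (3,1)@(7, 3): e=[54,54,0] → ·  [on edge]
    (1,2)@(3, 5): e=[66,6,36] → #
    (3,2)@(7, 5): e=[34,62,12] → #
    (4,2)@(9, 5): e=[18,90,0] → ·  [on edge]
    (1,3)@(3, 7): e=[46,14,48] → #
    (4,3)@(9, 7): e=[-2,98,12] → ·
    (5,3)@(11, 7): e=[-18,126,0] → ·  [on edge]
    (1,4)@(3, 9): e=[26,22,60] → #
    (3,4)@(7, 9): e=[-6,78,36] → ·
    (0,5)@(1, 11): e=[22,2,84] → #
  covered (12 px):
    · · · · · ·
    · · # · · ·
    · # # # · ·
    · # # # · ·
    · # # · · ·
    # # · · · ·
    # · · · · ·
T1:
  2·area = 36  (B↔C swapped to make it positive)
  edge (0, 12)→(2, 8): d=(2,-4) top-left  bias=+0
  edge (2, 8)→(10, 10): d=(8,2) right/bottom  bias=-1
  edge (10, 10)→(0, 12): d=(-10,2) right/bottom  bias=-1
    (1,4)@(3, 9): e=[6,6,24] → #
    (2,4)@(5, 9): e=[14,2,20] → #
    (3,4)@(7, 9): e=[22,-2,16] → ·
    (0,5)@(1, 11): e=[2,26,8] → #
    (2,5)@(5, 11): e=[18,18,0] → ·  [on edge]
    (0,6)@(1, 13): e=[6,42,-12] → ·
    (1,6)@(3, 13): e=[14,38,-16] → ·
  covered (4 px):
    · · · · · ·
    · · · · · ·
    · · · · · ·
    · · · · · ·
    · # # · · ·
    # # · · · ·
    · · · · · ·

Final: [[2,1],[1,2],[2,2],[3,2],[1,3],[2,3],[3,3],[1,4],[2,4],[0,5],[1,5],[0,6]]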